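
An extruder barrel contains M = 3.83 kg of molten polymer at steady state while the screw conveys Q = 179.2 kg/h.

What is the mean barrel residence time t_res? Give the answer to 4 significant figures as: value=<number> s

value=76.94 s

Throughput in SI: Q_s = 179.2 kg/h ÷ 3600 s/h = 0.0497778 kg/s
Mean residence time: t_res = M/Q_s = 3.83 kg / 0.0497778 kg/s = 76.942 s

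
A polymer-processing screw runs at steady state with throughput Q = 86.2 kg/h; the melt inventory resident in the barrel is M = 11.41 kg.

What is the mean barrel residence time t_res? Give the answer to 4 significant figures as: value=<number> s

value=476.5 s

Throughput in SI: Q_s = 86.2 kg/h ÷ 3600 s/h = 0.0239444 kg/s
t_res = M / Q_s = 11.41 ÷ 0.0239444 = 476.52 s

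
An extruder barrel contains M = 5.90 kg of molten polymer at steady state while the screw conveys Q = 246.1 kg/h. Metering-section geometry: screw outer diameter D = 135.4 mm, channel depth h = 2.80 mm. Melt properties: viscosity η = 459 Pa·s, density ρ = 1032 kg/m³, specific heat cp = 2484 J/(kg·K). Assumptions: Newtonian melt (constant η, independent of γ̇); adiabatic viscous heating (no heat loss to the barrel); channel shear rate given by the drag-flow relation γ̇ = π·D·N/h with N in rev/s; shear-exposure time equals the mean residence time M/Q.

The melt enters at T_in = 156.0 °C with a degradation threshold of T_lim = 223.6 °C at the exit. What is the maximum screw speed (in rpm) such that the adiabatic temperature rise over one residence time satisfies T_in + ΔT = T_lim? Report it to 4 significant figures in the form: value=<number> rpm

Throughput in SI: Q_s = 246.1 kg/h ÷ 3600 s/h = 0.0683611 kg/s
Mean residence time: t_res = M/Q_s = 5.90 kg / 0.0683611 kg/s = 86.3064 s
Convert to metres: D = 0.1354 m, h = 0.0028 m
Allowable rise: ΔT_a = T_lim − T_in = 223.6 − 156.0 = 67.6 K
Invert ΔT = ηγ̇²t_res/(ρcp) for γ̇: γ̇_max² = ΔT_a ρ cp / (η t_res) = 67.6·1032·2484 / (459·86.3064) = 4374.44 s⁻²
γ̇_max = sqrt(4374.44) = 66.1395 s⁻¹
N_max = γ̇_max·h / (π·D) = 66.1395 · 0.0028 / (π · 0.1354) = 0.435362 rev/s = 26.1217 rpm

value=26.12 rpm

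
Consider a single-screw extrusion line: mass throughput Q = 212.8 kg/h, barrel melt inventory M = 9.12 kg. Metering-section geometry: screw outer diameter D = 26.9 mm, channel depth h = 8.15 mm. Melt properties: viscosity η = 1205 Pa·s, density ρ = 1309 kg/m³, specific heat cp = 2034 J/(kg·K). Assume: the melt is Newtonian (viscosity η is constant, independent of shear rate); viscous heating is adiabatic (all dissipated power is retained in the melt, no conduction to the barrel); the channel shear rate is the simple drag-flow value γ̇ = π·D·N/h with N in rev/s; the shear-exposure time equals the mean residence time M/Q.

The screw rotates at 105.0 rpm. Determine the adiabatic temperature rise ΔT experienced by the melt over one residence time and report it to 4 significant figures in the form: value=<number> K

value=22.99 K

Convert throughput: Q = 212.8 kg/h = 212.8/3600 = 0.0591111 kg/s
Mean residence time: t_res = M/Q_s = 9.12 kg / 0.0591111 kg/s = 154.286 s
D = 26.9 mm = 0.0269 m;  h = 8.15 mm = 0.00815 m;  N = 105.0 rpm / 60 = 1.75 rev/s
γ̇ = π·D·N / h = π · 0.0269 · 1.75 / 0.00815 = 18.1461 s⁻¹
ΔT = η·γ̇²·t_res / (ρ·cp) = 1205 · (18.1461)² · 154.286 / (1309 · 2034) = 22.9926 K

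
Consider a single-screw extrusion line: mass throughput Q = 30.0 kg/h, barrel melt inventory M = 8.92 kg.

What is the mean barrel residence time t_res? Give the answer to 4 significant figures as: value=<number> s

value=1070. s

Throughput in SI: Q_s = 30.0 kg/h ÷ 3600 s/h = 0.00833333 kg/s
t_res = M / Q_s = 8.92 ÷ 0.00833333 = 1070.4 s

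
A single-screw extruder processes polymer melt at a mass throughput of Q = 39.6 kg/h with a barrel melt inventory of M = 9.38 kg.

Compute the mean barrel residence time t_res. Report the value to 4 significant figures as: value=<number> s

Q_s = Q / 3600 = 39.6 / 3600 = 0.011 kg/s
Mean residence time: t_res = M/Q_s = 9.38 kg / 0.011 kg/s = 852.727 s

value=852.7 s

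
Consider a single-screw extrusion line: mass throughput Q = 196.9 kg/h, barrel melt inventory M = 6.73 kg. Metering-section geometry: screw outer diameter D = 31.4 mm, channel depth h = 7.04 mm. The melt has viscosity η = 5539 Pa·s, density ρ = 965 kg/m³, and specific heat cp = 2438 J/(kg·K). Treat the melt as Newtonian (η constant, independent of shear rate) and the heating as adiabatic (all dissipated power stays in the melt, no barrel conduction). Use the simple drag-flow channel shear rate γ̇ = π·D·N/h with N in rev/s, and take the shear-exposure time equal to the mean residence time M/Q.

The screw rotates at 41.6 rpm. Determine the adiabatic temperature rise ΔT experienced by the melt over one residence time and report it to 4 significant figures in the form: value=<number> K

Throughput in SI: Q_s = 196.9 kg/h ÷ 3600 s/h = 0.0546944 kg/s
Mean residence time: t_res = M/Q_s = 6.73 kg / 0.0546944 kg/s = 123.047 s
D = 31.4 mm = 0.0314 m;  h = 7.04 mm = 0.00704 m;  N = 41.6 rpm / 60 = 0.693333 rev/s
γ̇ = π·D·N / h = π · 0.0314 · 0.693333 / 0.00704 = 9.71514 s⁻¹
ΔT = η·γ̇²·t_res / (ρ·cp) = 5539 · (9.71514)² · 123.047 / (965 · 2438) = 27.3426 K

value=27.34 K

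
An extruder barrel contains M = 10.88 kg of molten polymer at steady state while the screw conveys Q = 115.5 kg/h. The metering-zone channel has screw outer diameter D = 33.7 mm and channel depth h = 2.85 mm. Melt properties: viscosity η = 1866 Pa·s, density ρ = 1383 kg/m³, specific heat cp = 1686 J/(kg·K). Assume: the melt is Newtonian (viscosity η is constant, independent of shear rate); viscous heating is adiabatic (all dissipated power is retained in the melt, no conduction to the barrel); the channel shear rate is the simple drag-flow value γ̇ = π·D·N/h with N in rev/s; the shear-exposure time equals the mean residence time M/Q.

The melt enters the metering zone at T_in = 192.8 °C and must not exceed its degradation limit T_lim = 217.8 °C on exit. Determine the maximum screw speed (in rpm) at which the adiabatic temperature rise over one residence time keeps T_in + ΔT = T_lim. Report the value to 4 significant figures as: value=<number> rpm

value=15.50 rpm

Throughput in SI: Q_s = 115.5 kg/h ÷ 3600 s/h = 0.0320833 kg/s
Mean residence time: t_res = M/Q_s = 10.88 kg / 0.0320833 kg/s = 339.117 s
D = 33.7 mm = 0.0337 m;  h = 2.85 mm = 0.00285 m
Allowable rise: ΔT_a = T_lim − T_in = 217.8 − 192.8 = 25 K
Invert ΔT = ηγ̇²t_res/(ρcp) for γ̇: γ̇_max² = ΔT_a ρ cp / (η t_res) = 25·1383·1686 / (1866·339.117) = 92.121 s⁻²
Take the square root: γ̇_max = √(92.121) = 9.59797 s⁻¹
N_max = γ̇_max·h / (π·D) = 9.59797 · 0.00285 / (π · 0.0337) = 0.258371 rev/s = 15.5023 rpm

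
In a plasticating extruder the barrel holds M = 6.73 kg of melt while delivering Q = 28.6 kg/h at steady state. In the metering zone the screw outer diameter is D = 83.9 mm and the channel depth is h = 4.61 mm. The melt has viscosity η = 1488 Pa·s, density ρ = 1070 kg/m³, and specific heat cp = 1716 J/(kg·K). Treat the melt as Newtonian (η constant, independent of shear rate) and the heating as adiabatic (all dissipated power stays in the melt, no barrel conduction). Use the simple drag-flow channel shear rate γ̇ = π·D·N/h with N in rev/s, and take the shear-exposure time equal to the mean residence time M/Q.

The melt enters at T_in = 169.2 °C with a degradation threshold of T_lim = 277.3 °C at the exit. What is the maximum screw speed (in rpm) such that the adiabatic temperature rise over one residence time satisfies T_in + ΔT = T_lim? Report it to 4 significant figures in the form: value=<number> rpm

Convert throughput: Q = 28.6 kg/h = 28.6/3600 = 0.00794444 kg/s
Mean residence time: t_res = M/Q_s = 6.73 kg / 0.00794444 kg/s = 847.133 s
Geometry in SI: D = 83.9 mm → 0.0839 m, h = 4.61 mm → 0.00461 m
ΔT_a = T_lim − T_in = 277.3 − 169.2 = 108.1 K
Invert ΔT = ηγ̇²t_res/(ρcp) for γ̇: γ̇_max² = ΔT_a ρ cp / (η t_res) = 108.1·1070·1716 / (1488·847.133) = 157.461 s⁻²
Take the square root: γ̇_max = √(157.461) = 12.5483 s⁻¹
N_max = γ̇_max·h / (π·D) = 12.5483 · 0.00461 / (π · 0.0839) = 0.21947 rev/s = 13.1682 rpm

value=13.17 rpm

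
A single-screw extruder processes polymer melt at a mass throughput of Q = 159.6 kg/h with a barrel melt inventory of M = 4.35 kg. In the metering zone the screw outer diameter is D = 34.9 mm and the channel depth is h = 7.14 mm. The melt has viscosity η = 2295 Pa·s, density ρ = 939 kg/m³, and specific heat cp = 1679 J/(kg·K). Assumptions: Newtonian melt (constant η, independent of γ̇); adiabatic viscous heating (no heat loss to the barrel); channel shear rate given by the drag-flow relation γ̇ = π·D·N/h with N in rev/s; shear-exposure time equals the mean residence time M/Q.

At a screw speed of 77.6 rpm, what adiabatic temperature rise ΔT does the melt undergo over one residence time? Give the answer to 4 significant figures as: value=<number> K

Throughput in SI: Q_s = 159.6 kg/h ÷ 3600 s/h = 0.0443333 kg/s
t_res = M / Q_s = 4.35 / 0.0443333 = 98.1203 s
Geometry in metres: D = 34.9 mm → 0.0349 m, h = 7.14 mm → 0.00714 m; screw speed N = 77.6 rpm = 1.29333 rev/s
Shear rate: γ̇ = πDN/h = π·0.0349·1.29333/0.00714 = 19.8604 s⁻¹
ΔT = η·γ̇²·t_res / (ρ·cp) = 2295 · (19.8604)² · 98.1203 / (939 · 1679) = 56.3379 K

value=56.34 K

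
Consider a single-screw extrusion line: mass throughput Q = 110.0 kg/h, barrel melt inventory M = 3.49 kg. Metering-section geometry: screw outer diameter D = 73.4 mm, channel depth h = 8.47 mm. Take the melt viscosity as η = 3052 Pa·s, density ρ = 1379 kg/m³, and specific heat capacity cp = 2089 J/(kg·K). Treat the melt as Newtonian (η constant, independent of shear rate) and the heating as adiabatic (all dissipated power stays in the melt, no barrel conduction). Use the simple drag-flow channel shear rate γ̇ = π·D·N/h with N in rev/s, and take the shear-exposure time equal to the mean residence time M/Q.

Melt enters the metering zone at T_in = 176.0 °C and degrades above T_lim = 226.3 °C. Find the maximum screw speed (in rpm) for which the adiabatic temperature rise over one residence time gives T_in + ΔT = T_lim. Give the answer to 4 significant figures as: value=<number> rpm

value=44.93 rpm

Convert throughput: Q = 110.0 kg/h = 110.0/3600 = 0.0305556 kg/s
t_res = M / Q_s = 3.49 ÷ 0.0305556 = 114.218 s
Geometry in SI: D = 73.4 mm → 0.0734 m, h = 8.47 mm → 0.00847 m
ΔT_a = T_lim − T_in = 226.3 − 176.0 = 50.3 K
γ̇_max² = ΔT_a·ρ·cp / (η·t_res) = [50.3 × 1379 × 2089] / [3052 × 114.218] = 415.672 s⁻²
γ̇_max = √415.672 = 20.388 s⁻¹
N_max = γ̇_max h / (πD) = 20.388·0.00847/(π·0.0734) = 0.748881 rev/s → ×60 = 44.9329 rpm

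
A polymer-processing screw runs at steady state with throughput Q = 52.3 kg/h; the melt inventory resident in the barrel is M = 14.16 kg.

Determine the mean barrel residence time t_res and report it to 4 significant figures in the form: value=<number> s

value=974.7 s

Throughput in SI: Q_s = 52.3 kg/h ÷ 3600 s/h = 0.0145278 kg/s
t_res = M / Q_s = 14.16 / 0.0145278 = 974.685 s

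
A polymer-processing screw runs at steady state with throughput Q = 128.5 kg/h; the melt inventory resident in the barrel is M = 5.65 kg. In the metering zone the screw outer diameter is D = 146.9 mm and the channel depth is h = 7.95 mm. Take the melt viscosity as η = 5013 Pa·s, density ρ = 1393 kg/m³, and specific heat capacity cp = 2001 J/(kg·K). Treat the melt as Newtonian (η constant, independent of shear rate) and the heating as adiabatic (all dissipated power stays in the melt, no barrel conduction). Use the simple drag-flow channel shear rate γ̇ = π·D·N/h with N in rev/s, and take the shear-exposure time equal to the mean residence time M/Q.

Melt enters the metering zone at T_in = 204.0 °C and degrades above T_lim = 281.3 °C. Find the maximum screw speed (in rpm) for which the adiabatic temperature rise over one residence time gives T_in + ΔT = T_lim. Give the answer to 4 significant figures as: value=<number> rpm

Convert throughput: Q = 128.5 kg/h = 128.5/3600 = 0.0356944 kg/s
t_res = M / Q_s = 5.65 / 0.0356944 = 158.288 s
Convert to metres: D = 0.1469 m, h = 0.00795 m
ΔT_a = T_lim − T_in = 281.3 °C − 204.0 °C = 77.3 K
γ̇_max² = ΔT_a·ρ·cp / (η·t_res) = [77.3 × 1393 × 2001] / [5013 × 158.288] = 271.539 s⁻²
γ̇_max = √271.539 = 16.4784 s⁻¹
N_max = γ̇_max·h / (π·D) = 16.4784 · 0.00795 / (π · 0.1469) = 0.283865 rev/s = 17.0319 rpm

value=17.03 rpm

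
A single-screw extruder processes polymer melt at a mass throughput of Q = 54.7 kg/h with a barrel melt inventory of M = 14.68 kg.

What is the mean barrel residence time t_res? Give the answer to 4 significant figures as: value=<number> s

value=966.1 s

Throughput in SI: Q_s = 54.7 kg/h ÷ 3600 s/h = 0.0151944 kg/s
t_res = M / Q_s = 14.68 ÷ 0.0151944 = 966.143 s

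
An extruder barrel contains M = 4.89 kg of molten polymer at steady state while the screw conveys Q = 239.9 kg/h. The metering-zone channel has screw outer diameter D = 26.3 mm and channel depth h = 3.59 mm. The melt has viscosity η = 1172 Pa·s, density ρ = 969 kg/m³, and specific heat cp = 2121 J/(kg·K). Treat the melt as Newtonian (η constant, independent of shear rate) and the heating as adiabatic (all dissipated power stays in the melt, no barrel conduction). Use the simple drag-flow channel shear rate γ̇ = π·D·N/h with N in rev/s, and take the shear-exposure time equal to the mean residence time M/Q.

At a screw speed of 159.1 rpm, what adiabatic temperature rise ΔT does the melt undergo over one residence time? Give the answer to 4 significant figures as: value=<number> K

Convert throughput: Q = 239.9 kg/h = 239.9/3600 = 0.0666389 kg/s
t_res = M / Q_s = 4.89 ÷ 0.0666389 = 73.3806 s
Geometry in metres: D = 26.3 mm → 0.0263 m, h = 3.59 mm → 0.00359 m; screw speed N = 159.1 rpm = 2.65167 rev/s
Shear rate: γ̇ = πDN/h = π·0.0263·2.65167/0.00359 = 61.0281 s⁻¹
ΔT = η·γ̇²·t_res / (ρ·cp) = 1172 · (61.0281)² · 73.3806 / (969 · 2121) = 155.849 K

value=155.8 K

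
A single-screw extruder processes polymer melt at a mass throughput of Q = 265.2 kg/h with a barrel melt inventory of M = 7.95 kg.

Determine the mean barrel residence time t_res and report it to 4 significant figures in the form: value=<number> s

Throughput in SI: Q_s = 265.2 kg/h ÷ 3600 s/h = 0.0736667 kg/s
t_res = M / Q_s = 7.95 ÷ 0.0736667 = 107.919 s

value=107.9 s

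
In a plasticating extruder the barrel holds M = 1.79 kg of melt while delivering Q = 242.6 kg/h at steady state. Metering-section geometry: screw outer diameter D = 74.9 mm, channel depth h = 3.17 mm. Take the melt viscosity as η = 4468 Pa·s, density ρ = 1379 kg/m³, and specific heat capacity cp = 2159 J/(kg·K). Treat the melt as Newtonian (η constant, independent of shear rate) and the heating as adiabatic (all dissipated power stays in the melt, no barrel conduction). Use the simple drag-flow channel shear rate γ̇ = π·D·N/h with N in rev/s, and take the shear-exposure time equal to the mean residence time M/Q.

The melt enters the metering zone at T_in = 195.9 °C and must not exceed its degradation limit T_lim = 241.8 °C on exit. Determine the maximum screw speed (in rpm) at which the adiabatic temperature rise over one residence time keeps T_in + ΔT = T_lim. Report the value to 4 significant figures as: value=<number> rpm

Convert throughput: Q = 242.6 kg/h = 242.6/3600 = 0.0673889 kg/s
Mean residence time: t_res = M/Q_s = 1.79 kg / 0.0673889 kg/s = 26.5622 s
D = 74.9 mm = 0.0749 m;  h = 3.17 mm = 0.00317 m
ΔT_a = T_lim − T_in = 241.8 °C − 195.9 °C = 45.9 K
Invert ΔT = ηγ̇²t_res/(ρcp) for γ̇: γ̇_max² = ΔT_a ρ cp / (η t_res) = 45.9·1379·2159 / (4468·26.5622) = 1151.47 s⁻²
γ̇_max = √1151.47 = 33.9333 s⁻¹
Solve γ̇ = πDN/h for N: N_max = γ̇_max·h/(π·D) = 33.9333 × 0.00317 / (π × 0.0749) = 0.457144 rev/s = 27.4287 rpm

value=27.43 rpm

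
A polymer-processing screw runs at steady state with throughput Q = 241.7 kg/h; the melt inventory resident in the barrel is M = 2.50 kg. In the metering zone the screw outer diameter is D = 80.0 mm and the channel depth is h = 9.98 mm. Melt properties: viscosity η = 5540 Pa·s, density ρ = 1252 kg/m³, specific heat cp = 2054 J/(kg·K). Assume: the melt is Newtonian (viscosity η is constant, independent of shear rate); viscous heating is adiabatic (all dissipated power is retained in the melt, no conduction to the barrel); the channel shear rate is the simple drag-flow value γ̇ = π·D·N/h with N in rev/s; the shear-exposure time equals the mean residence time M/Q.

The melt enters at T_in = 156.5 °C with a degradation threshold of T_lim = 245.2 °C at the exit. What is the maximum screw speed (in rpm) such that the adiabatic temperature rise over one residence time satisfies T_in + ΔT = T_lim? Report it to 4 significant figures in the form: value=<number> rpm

Convert throughput: Q = 241.7 kg/h = 241.7/3600 = 0.0671389 kg/s
Mean residence time: t_res = M/Q_s = 2.50 kg / 0.0671389 kg/s = 37.2362 s
Geometry in SI: D = 80.0 mm → 0.08 m, h = 9.98 mm → 0.00998 m
ΔT_a = T_lim − T_in = 245.2 − 156.5 = 88.7 K
γ̇_max² = ΔT_a·ρ·cp/(η·t_res) = 88.7·1252·2054/(5540·37.2362) = 1105.74 s⁻²
γ̇_max = sqrt(1105.74) = 33.2527 s⁻¹
N_max = γ̇_max h / (πD) = 33.2527·0.00998/(π·0.08) = 1.32044 rev/s → ×60 = 79.2261 rpm

value=79.23 rpm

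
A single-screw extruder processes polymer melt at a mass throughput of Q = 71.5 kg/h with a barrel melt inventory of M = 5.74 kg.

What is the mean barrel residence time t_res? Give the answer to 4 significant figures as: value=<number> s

value=289.0 s

Q_s = Q / 3600 = 71.5 / 3600 = 0.0198611 kg/s
t_res = M / Q_s = 5.74 ÷ 0.0198611 = 289.007 s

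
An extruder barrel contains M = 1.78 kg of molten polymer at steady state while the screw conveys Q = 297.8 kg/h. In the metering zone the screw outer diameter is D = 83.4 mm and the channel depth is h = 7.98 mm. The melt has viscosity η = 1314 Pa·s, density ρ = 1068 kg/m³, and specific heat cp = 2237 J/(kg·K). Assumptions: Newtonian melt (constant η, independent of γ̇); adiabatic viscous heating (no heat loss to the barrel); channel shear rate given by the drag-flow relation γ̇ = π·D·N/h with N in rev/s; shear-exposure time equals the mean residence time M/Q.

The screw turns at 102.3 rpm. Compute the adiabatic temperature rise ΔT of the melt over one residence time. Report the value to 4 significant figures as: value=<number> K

Convert throughput: Q = 297.8 kg/h = 297.8/3600 = 0.0827222 kg/s
t_res = M / Q_s = 1.78 / 0.0827222 = 21.5178 s
Convert to SI: D = 0.0834 m, h = 0.00798 m, N = 102.3/60 = 1.705 rev/s
γ̇ = π·D·N / h = π · 0.0834 · 1.705 / 0.00798 = 55.9806 s⁻¹
ΔT = η·γ̇²·t_res/(ρ·cp) = [1314 × 55.9806² × 21.5178] / [1068 × 2237] = 37.0878 K

value=37.09 K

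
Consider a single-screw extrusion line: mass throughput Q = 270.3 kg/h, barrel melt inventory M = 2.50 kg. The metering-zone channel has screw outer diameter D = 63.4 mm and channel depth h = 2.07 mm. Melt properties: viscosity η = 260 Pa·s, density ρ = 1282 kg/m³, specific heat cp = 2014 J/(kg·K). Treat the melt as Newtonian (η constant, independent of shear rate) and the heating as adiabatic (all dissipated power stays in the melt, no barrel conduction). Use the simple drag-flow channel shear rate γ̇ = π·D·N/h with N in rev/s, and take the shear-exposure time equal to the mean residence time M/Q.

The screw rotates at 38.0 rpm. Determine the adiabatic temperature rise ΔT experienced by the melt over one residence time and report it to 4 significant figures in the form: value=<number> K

Throughput in SI: Q_s = 270.3 kg/h ÷ 3600 s/h = 0.0750833 kg/s
t_res = M / Q_s = 2.50 / 0.0750833 = 33.2963 s
Convert to SI: D = 0.0634 m, h = 0.00207 m, N = 38.0/60 = 0.633333 rev/s
Shear rate: γ̇ = πDN/h = π·0.0634·0.633333/0.00207 = 60.9398 s⁻¹
Adiabatic rise: ΔT = η γ̇² t_res / (ρ cp) = 260·(60.9398)²·33.2963 / (1282·2014) = 12.4516 K

value=12.45 K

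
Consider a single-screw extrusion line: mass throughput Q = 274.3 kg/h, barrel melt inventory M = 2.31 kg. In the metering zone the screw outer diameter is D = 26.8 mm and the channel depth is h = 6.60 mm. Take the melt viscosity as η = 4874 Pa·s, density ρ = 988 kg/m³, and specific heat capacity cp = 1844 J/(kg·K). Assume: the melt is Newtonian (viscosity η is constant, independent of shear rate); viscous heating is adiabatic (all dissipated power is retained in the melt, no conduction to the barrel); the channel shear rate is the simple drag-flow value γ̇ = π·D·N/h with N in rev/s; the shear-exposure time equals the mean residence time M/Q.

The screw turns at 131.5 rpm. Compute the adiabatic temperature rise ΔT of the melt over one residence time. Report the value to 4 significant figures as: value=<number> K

Throughput in SI: Q_s = 274.3 kg/h ÷ 3600 s/h = 0.0761944 kg/s
t_res = M / Q_s = 2.31 ÷ 0.0761944 = 30.3172 s
Geometry in metres: D = 26.8 mm → 0.0268 m, h = 6.60 mm → 0.0066 m; screw speed N = 131.5 rpm = 2.19167 rev/s
γ̇ = π·D·N / h = π · 0.0268 · 2.19167 / 0.0066 = 27.9586 s⁻¹
ΔT = η·γ̇²·t_res/(ρ·cp) = [4874 × 27.9586² × 30.3172] / [988 × 1844] = 63.3996 K

value=63.40 K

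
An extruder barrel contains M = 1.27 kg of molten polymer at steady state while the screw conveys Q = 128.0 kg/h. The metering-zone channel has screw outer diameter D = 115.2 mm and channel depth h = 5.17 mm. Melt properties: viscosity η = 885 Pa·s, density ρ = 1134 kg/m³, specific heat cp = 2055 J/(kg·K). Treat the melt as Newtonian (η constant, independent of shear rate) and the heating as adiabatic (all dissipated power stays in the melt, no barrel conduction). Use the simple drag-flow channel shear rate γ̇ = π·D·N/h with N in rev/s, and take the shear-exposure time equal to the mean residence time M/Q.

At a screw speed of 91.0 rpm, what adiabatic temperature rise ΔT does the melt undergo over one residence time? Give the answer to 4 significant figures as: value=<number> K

value=152.9 K

Throughput in SI: Q_s = 128.0 kg/h ÷ 3600 s/h = 0.0355556 kg/s
Mean residence time: t_res = M/Q_s = 1.27 kg / 0.0355556 kg/s = 35.7188 s
D = 115.2 mm = 0.1152 m;  h = 5.17 mm = 0.00517 m;  N = 91.0 rpm / 60 = 1.51667 rev/s
Shear rate: γ̇ = πDN/h = π·0.1152·1.51667/0.00517 = 106.17 s⁻¹
ΔT = η·γ̇²·t_res / (ρ·cp) = 885 · (106.17)² · 35.7188 / (1134 · 2055) = 152.904 K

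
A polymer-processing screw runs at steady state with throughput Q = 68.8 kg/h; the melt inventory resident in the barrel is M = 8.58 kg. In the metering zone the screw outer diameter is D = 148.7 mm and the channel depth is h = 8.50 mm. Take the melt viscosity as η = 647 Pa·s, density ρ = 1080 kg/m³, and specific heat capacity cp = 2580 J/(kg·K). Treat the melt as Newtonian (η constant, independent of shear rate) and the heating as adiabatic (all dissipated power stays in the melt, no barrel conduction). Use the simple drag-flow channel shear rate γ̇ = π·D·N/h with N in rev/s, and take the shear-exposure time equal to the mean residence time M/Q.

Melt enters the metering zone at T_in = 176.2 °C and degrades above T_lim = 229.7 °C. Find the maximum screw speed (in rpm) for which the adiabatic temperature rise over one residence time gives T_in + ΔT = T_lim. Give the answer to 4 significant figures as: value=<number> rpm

Throughput in SI: Q_s = 68.8 kg/h ÷ 3600 s/h = 0.0191111 kg/s
Mean residence time: t_res = M/Q_s = 8.58 kg / 0.0191111 kg/s = 448.953 s
Geometry in SI: D = 148.7 mm → 0.1487 m, h = 8.50 mm → 0.0085 m
ΔT_a = T_lim − T_in = 229.7 °C − 176.2 °C = 53.5 K
γ̇_max² = ΔT_a·ρ·cp/(η·t_res) = 53.5·1080·2580/(647·448.953) = 513.206 s⁻²
γ̇_max = sqrt(513.206) = 22.654 s⁻¹
Solve γ̇ = πDN/h for N: N_max = γ̇_max·h/(π·D) = 22.654 × 0.0085 / (π × 0.1487) = 0.412196 rev/s = 24.7318 rpm

value=24.73 rpm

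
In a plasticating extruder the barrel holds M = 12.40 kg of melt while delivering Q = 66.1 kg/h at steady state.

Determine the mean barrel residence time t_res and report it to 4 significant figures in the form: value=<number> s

Convert throughput: Q = 66.1 kg/h = 66.1/3600 = 0.0183611 kg/s
t_res = M / Q_s = 12.40 ÷ 0.0183611 = 675.34 s

value=675.3 s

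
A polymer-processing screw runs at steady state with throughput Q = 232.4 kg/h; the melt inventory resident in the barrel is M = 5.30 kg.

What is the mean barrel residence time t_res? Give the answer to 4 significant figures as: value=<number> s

value=82.10 s

Throughput in SI: Q_s = 232.4 kg/h ÷ 3600 s/h = 0.0645556 kg/s
t_res = M / Q_s = 5.30 ÷ 0.0645556 = 82.0998 s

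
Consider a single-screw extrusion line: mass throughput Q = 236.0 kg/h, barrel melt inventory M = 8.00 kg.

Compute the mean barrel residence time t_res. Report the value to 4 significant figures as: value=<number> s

Q_s = Q / 3600 = 236.0 / 3600 = 0.0655556 kg/s
t_res = M / Q_s = 8.00 / 0.0655556 = 122.034 s

value=122.0 s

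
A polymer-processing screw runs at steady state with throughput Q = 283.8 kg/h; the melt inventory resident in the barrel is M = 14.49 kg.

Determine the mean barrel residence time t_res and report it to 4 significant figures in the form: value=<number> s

value=183.8 s

Throughput in SI: Q_s = 283.8 kg/h ÷ 3600 s/h = 0.0788333 kg/s
Mean residence time: t_res = M/Q_s = 14.49 kg / 0.0788333 kg/s = 183.805 s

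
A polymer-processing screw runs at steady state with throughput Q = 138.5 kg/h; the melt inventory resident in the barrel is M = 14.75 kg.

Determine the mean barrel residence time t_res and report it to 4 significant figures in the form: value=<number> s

Throughput in SI: Q_s = 138.5 kg/h ÷ 3600 s/h = 0.0384722 kg/s
t_res = M / Q_s = 14.75 / 0.0384722 = 383.394 s

value=383.4 s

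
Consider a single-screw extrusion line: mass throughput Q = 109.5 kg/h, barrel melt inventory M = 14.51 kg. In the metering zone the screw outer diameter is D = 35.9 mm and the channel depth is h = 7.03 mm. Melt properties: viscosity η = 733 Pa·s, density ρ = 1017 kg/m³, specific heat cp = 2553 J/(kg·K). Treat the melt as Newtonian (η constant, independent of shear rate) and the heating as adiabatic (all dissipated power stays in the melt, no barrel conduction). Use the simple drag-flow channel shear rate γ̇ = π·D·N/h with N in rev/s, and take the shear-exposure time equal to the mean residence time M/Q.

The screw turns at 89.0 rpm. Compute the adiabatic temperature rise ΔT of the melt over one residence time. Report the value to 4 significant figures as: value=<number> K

Q_s = Q / 3600 = 109.5 / 3600 = 0.0304167 kg/s
Mean residence time: t_res = M/Q_s = 14.51 kg / 0.0304167 kg/s = 477.041 s
Geometry in metres: D = 35.9 mm → 0.0359 m, h = 7.03 mm → 0.00703 m; screw speed N = 89.0 rpm = 1.48333 rev/s
γ̇ = π·D·N / h = π · 0.0359 · 1.48333 / 0.00703 = 23.7973 s⁻¹
ΔT = η·γ̇²·t_res/(ρ·cp) = [733 × 23.7973² × 477.041] / [1017 × 2553] = 76.2682 K

value=76.27 K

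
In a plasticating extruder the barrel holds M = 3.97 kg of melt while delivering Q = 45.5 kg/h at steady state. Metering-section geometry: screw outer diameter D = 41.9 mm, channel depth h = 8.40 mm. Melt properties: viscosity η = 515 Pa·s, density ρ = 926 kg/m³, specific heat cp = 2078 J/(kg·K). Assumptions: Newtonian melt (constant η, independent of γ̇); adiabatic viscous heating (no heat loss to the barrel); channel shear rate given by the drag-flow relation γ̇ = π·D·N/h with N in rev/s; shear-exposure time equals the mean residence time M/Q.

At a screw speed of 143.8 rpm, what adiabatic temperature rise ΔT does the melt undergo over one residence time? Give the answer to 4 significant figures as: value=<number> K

Convert throughput: Q = 45.5 kg/h = 45.5/3600 = 0.0126389 kg/s
t_res = M / Q_s = 3.97 ÷ 0.0126389 = 314.11 s
Geometry in metres: D = 41.9 mm → 0.0419 m, h = 8.40 mm → 0.0084 m; screw speed N = 143.8 rpm = 2.39667 rev/s
Shear rate: γ̇ = πDN/h = π·0.0419·2.39667/0.0084 = 37.5571 s⁻¹
ΔT = η·γ̇²·t_res / (ρ·cp) = 515 · (37.5571)² · 314.11 / (926 · 2078) = 118.581 K

value=118.6 K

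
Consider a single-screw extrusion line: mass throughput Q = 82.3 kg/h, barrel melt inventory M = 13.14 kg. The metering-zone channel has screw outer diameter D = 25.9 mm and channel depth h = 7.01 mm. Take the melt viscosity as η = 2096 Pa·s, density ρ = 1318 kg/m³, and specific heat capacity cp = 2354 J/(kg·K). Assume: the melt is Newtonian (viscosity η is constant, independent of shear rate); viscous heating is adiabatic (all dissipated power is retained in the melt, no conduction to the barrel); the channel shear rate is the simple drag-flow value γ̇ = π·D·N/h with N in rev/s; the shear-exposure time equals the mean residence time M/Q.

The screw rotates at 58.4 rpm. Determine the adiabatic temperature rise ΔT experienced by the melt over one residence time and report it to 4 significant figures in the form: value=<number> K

value=49.56 K

Throughput in SI: Q_s = 82.3 kg/h ÷ 3600 s/h = 0.0228611 kg/s
t_res = M / Q_s = 13.14 ÷ 0.0228611 = 574.775 s
Convert to SI: D = 0.0259 m, h = 0.00701 m, N = 58.4/60 = 0.973333 rev/s
Shear rate: γ̇ = πDN/h = π·0.0259·0.973333/0.00701 = 11.2978 s⁻¹
ΔT = η·γ̇²·t_res/(ρ·cp) = [2096 × 11.2978² × 574.775] / [1318 × 2354] = 49.5626 K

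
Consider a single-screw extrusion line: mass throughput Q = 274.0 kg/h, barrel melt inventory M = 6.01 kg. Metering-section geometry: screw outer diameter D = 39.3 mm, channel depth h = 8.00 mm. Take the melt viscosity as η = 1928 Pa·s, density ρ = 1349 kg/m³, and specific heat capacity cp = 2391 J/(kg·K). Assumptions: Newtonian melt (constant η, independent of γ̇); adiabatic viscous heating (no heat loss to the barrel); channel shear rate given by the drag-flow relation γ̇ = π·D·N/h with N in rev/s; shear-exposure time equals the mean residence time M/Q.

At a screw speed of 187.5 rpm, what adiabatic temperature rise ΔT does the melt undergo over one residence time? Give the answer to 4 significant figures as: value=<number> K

value=109.8 K

Throughput in SI: Q_s = 274.0 kg/h ÷ 3600 s/h = 0.0761111 kg/s
t_res = M / Q_s = 6.01 ÷ 0.0761111 = 78.9635 s
Geometry in metres: D = 39.3 mm → 0.0393 m, h = 8.00 mm → 0.008 m; screw speed N = 187.5 rpm = 3.125 rev/s
γ̇ = π·D·N / h = π · 0.0393 · 3.125 / 0.008 = 48.2284 s⁻¹
Adiabatic rise: ΔT = η γ̇² t_res / (ρ cp) = 1928·(48.2284)²·78.9635 / (1349·2391) = 109.786 K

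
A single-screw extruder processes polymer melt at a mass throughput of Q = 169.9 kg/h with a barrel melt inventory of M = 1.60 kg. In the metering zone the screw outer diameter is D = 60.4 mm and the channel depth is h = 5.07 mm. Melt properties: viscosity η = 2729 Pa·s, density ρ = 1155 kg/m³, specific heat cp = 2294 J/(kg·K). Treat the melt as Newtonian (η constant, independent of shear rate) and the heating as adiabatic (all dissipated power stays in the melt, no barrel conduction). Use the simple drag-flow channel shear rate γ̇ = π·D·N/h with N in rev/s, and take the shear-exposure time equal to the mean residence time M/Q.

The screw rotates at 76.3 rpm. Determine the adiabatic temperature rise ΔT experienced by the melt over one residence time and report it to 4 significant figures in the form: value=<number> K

Throughput in SI: Q_s = 169.9 kg/h ÷ 3600 s/h = 0.0471944 kg/s
Mean residence time: t_res = M/Q_s = 1.60 kg / 0.0471944 kg/s = 33.9023 s
Geometry in metres: D = 60.4 mm → 0.0604 m, h = 5.07 mm → 0.00507 m; screw speed N = 76.3 rpm = 1.27167 rev/s
γ̇ = π·D·N / h = π · 0.0604 · 1.27167 / 0.00507 = 47.594 s⁻¹
ΔT = η·γ̇²·t_res / (ρ·cp) = 2729 · (47.594)² · 33.9023 / (1155 · 2294) = 79.0973 K

value=79.10 K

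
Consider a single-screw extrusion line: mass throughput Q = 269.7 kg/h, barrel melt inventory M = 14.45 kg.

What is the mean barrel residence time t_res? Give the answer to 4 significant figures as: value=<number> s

value=192.9 s

Q_s = Q / 3600 = 269.7 / 3600 = 0.0749167 kg/s
t_res = M / Q_s = 14.45 ÷ 0.0749167 = 192.881 s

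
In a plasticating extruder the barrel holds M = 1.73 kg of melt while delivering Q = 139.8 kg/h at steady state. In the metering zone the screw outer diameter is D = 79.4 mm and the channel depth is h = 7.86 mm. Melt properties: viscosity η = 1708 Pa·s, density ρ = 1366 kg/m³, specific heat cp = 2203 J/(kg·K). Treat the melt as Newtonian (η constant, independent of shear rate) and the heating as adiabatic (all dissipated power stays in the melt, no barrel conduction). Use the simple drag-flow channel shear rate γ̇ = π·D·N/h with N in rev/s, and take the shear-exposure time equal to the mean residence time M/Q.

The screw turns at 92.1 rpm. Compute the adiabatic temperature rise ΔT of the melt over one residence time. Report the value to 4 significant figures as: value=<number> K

Convert throughput: Q = 139.8 kg/h = 139.8/3600 = 0.0388333 kg/s
Mean residence time: t_res = M/Q_s = 1.73 kg / 0.0388333 kg/s = 44.5494 s
Convert to SI: D = 0.0794 m, h = 0.00786 m, N = 92.1/60 = 1.535 rev/s
γ̇ = π D N / h = (π)(0.0794)(1.535) / 0.00786 = 48.7143 s⁻¹
ΔT = η·γ̇²·t_res/(ρ·cp) = [1708 × 48.7143² × 44.5494] / [1366 × 2203] = 60.0035 K

value=60.00 K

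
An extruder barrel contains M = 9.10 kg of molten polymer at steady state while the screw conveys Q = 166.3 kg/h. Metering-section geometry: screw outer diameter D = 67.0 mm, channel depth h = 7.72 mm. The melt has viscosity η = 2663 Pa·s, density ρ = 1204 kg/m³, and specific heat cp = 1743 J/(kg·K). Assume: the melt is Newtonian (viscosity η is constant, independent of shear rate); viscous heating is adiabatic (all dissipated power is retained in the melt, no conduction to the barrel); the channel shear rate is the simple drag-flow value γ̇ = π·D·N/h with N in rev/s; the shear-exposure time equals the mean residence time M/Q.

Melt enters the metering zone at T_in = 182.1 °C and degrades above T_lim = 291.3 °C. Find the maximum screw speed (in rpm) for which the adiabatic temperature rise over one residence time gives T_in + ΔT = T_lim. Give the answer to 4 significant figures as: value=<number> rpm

value=45.99 rpm

Q_s = Q / 3600 = 166.3 / 3600 = 0.0461944 kg/s
t_res = M / Q_s = 9.10 ÷ 0.0461944 = 196.993 s
Convert to metres: D = 0.067 m, h = 0.00772 m
ΔT_a = T_lim − T_in = 291.3 °C − 182.1 °C = 109.2 K
Invert ΔT = ηγ̇²t_res/(ρcp) for γ̇: γ̇_max² = ΔT_a ρ cp / (η t_res) = 109.2·1204·1743 / (2663·196.993) = 436.841 s⁻²
γ̇_max = sqrt(436.841) = 20.9007 s⁻¹
N_max = γ̇_max·h / (π·D) = 20.9007 · 0.00772 / (π · 0.067) = 0.766575 rev/s = 45.9945 rpm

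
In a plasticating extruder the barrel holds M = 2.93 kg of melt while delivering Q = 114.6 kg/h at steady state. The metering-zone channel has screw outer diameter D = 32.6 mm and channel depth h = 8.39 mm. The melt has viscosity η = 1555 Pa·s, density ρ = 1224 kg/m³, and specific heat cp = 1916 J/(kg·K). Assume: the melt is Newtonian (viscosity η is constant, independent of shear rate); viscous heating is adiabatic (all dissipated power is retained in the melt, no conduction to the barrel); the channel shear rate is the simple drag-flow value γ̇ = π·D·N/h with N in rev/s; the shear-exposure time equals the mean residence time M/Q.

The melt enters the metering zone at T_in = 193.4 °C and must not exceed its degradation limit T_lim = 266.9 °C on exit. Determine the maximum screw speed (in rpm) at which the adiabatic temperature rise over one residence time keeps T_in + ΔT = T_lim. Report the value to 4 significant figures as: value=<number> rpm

value=170.6 rpm

Q_s = Q / 3600 = 114.6 / 3600 = 0.0318333 kg/s
t_res = M / Q_s = 2.93 ÷ 0.0318333 = 92.0419 s
Geometry in SI: D = 32.6 mm → 0.0326 m, h = 8.39 mm → 0.00839 m
ΔT_a = T_lim − T_in = 266.9 °C − 193.4 °C = 73.5 K
γ̇_max² = ΔT_a·ρ·cp/(η·t_res) = 73.5·1224·1916/(1555·92.0419) = 1204.34 s⁻²
Take the square root: γ̇_max = √(1204.34) = 34.7036 s⁻¹
Solve γ̇ = πDN/h for N: N_max = γ̇_max·h/(π·D) = 34.7036 × 0.00839 / (π × 0.0326) = 2.84295 rev/s = 170.577 rpm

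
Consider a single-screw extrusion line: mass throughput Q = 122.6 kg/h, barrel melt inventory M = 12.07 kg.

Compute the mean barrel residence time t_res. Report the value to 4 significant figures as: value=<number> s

value=354.4 s

Throughput in SI: Q_s = 122.6 kg/h ÷ 3600 s/h = 0.0340556 kg/s
Mean residence time: t_res = M/Q_s = 12.07 kg / 0.0340556 kg/s = 354.421 s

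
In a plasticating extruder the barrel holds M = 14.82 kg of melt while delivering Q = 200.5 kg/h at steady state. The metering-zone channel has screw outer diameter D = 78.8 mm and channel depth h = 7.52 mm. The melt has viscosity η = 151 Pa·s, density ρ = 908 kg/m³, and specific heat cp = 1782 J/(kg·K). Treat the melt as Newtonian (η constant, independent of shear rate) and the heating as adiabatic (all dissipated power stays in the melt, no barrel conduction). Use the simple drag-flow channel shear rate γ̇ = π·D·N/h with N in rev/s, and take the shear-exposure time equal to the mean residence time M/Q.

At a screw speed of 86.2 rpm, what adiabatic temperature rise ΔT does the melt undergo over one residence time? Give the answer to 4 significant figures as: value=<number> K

Throughput in SI: Q_s = 200.5 kg/h ÷ 3600 s/h = 0.0556944 kg/s
t_res = M / Q_s = 14.82 ÷ 0.0556944 = 266.095 s
Geometry in metres: D = 78.8 mm → 0.0788 m, h = 7.52 mm → 0.00752 m; screw speed N = 86.2 rpm = 1.43667 rev/s
Shear rate: γ̇ = πDN/h = π·0.0788·1.43667/0.00752 = 47.2949 s⁻¹
Adiabatic rise: ΔT = η γ̇² t_res / (ρ cp) = 151·(47.2949)²·266.095 / (908·1782) = 55.5454 K

value=55.55 K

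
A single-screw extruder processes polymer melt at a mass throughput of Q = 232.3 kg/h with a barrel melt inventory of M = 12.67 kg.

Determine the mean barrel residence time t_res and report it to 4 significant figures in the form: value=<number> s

Q_s = Q / 3600 = 232.3 / 3600 = 0.0645278 kg/s
Mean residence time: t_res = M/Q_s = 12.67 kg / 0.0645278 kg/s = 196.35 s

value=196.3 s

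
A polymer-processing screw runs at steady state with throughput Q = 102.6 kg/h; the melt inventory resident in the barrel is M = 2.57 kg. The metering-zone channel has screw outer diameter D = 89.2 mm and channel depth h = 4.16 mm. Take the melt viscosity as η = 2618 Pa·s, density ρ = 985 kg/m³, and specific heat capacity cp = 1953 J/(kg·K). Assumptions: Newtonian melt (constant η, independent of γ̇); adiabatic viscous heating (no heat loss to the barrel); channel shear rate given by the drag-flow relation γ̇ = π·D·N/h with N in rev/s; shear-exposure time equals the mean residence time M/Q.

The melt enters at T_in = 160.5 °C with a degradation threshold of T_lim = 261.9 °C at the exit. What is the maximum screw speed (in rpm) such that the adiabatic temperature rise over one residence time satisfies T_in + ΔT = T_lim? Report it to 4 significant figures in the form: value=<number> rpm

Convert throughput: Q = 102.6 kg/h = 102.6/3600 = 0.0285 kg/s
t_res = M / Q_s = 2.57 / 0.0285 = 90.1754 s
D = 89.2 mm = 0.0892 m;  h = 4.16 mm = 0.00416 m
ΔT_a = T_lim − T_in = 261.9 − 160.5 = 101.4 K
γ̇_max² = ΔT_a·ρ·cp/(η·t_res) = 101.4·985·1953/(2618·90.1754) = 826.263 s⁻²
γ̇_max = √826.263 = 28.7448 s⁻¹
N_max = γ̇_max h / (πD) = 28.7448·0.00416/(π·0.0892) = 0.426715 rev/s → ×60 = 25.6029 rpm

value=25.60 rpm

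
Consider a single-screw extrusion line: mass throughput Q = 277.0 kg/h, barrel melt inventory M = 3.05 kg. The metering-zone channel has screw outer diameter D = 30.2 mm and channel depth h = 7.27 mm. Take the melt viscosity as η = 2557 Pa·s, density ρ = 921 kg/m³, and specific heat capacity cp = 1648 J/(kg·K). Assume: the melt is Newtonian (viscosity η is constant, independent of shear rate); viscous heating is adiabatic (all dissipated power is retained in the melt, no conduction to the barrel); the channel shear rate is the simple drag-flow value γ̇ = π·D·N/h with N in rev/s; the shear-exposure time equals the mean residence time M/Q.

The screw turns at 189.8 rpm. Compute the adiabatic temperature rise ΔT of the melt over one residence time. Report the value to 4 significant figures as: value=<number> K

Throughput in SI: Q_s = 277.0 kg/h ÷ 3600 s/h = 0.0769444 kg/s
Mean residence time: t_res = M/Q_s = 3.05 kg / 0.0769444 kg/s = 39.639 s
Convert to SI: D = 0.0302 m, h = 0.00727 m, N = 189.8/60 = 3.16333 rev/s
γ̇ = π D N / h = (π)(0.0302)(3.16333) / 0.00727 = 41.2826 s⁻¹
ΔT = η·γ̇²·t_res / (ρ·cp) = 2557 · (41.2826)² · 39.639 / (921 · 1648) = 113.808 K

value=113.8 K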